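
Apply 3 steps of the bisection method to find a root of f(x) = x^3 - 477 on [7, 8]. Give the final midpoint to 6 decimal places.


f(x) = x^3 - 477
f(7) = -134 < 0
f(8) = 35 > 0

Step 1: midpoint = (7.000000 + 8.000000)/2 = 7.500000
  f(7.500000) = -55.125000
  f(mid) < 0, so root is in [7.500000, 8.000000]

Step 2: midpoint = (7.500000 + 8.000000)/2 = 7.750000
  f(7.750000) = -11.515625
  f(mid) < 0, so root is in [7.750000, 8.000000]

Step 3: midpoint = (7.750000 + 8.000000)/2 = 7.875000
  f(7.875000) = 11.373047
  f(mid) > 0, so root is in [7.750000, 7.875000]

midpoint = 7.875000


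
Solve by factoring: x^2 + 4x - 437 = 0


We need two numbers that multiply to -437 and add to 4.
Those numbers are -19 and 23 (since (-19) * 23 = -437 and (-19) + 23 = 4).
So x^2 + 4x - 437 = (x - 19)(x + 23) = 0
Setting each factor to zero: x = 19 or x = -23

x = -23, x = 19


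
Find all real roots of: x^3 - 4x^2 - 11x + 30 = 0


Let p(x) = x^3 - 4x^2 - 11x + 30. By the rational root theorem (leading coefficient 1), any rational root is an integer divisor of 30: try ±1, ±2, ... in turn.
Test x = 1: value = 16 ≠ 0.
Test x = -1: value = 36 ≠ 0.
Test x = 2: value = 0 ✓, so (x - 2) is a factor.
Synthetic division by (x - 2): bring down 1; 1(2) - 4 = -2; (-2)(2) - 11 = -15; (-15)(2) + 30 = 0 → quotient x^2 - 2x - 15, remainder 0.
Solve the quadratic x^2 - 2x - 15 = 0: discriminant = (-2)^2 - 4(1)(-15) = 4 + 60 = 64.
sqrt(64) = 8, so x = (2 ± 8)/2: x = 5 or x = -3.

x = -3, x = 2, x = 5


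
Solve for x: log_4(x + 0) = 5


Convert to exponential form: x + 0 = 4^5 = 1024
x = 1024 - 0 = 1024
Check: log_4(1024 + 0) = log_4(1024) = log_4(1024) = 5 ✓

x = 1024


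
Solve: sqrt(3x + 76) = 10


Square both sides: 3x + 76 = 10^2 = 100
3x = 100 - 76 = 24
x = 8
Check: sqrt(3*8 + 76) = sqrt(100) = 10 ✓

x = 8


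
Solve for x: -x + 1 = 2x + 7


Starting with: -x + 1 = 2x + 7
Move all x terms to left: (-1 - 2)x = 7 - 1
Simplify: -3x = 6
Divide both sides by -3: x = -2

x = -2


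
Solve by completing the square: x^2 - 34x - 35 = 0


Start: x^2 - 34x - 35 = 0
Move constant: x^2 - 34x = 35
Half of -34 is -17, squared is 289
Add 289 to both sides: x^2 - 34x + 289 = 324
(x - 17)^2 = 324
x - 17 = ±18
x = 17 + 18 = 35 or x = 17 - 18 = -1

x = -1, x = 35


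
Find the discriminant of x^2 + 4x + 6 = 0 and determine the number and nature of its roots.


For ax^2 + bx + c = 0, discriminant D = b^2 - 4ac
Here a = 1, b = 4, c = 6
D = (4)^2 - 4(1)(6) = 16 - 24 = -8

D = -8 < 0
The equation has no real roots (2 complex conjugate roots).

Discriminant = -8, no real roots (2 complex conjugate roots)


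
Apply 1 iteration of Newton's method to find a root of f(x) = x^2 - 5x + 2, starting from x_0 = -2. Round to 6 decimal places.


Newton's method: x_(n+1) = x_n - f(x_n)/f'(x_n)
f(x) = x^2 - 5x + 2
f'(x) = 2x - 5

Iteration 1:
  f(-2.000000) = 16.000000
  f'(-2.000000) = -9.000000
  x_1 = -2.000000 - (16.000000)/(-9.000000) = -0.222222

x_1 = -0.222222


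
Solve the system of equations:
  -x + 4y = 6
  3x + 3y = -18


Using Cramer's rule:
Determinant D = (-1)(3) - (3)(4) = -3 - 12 = -15
Dx = (6)(3) - (-18)(4) = 18 + 72 = 90
Dy = (-1)(-18) - (3)(6) = 18 - 18 = 0
x = Dx/D = 90/-15 = -6
y = Dy/D = 0/-15 = 0

x = -6, y = 0


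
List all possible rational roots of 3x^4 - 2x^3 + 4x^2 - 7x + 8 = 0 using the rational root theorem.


Rational root theorem: possible roots are ±p/q where:
  p divides the constant term (8): p ∈ {1, 2, 4, 8}
  q divides the leading coefficient (3): q ∈ {1, 3}

All possible rational roots: -8, -4, -8/3, -2, -4/3, -1, -2/3, -1/3, 1/3, 2/3, 1, 4/3, 2, 8/3, 4, 8

-8, -4, -8/3, -2, -4/3, -1, -2/3, -1/3, 1/3, 2/3, 1, 4/3, 2, 8/3, 4, 8


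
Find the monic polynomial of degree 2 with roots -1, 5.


A monic polynomial with roots -1, 5 is:
p(x) = (x + 1)(x - 5)
After multiplying by (x + 1): x + 1
After multiplying by (x - 5): x^2 - 4x - 5

x^2 - 4x - 5


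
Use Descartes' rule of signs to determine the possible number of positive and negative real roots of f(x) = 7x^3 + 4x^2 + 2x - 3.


Descartes' rule of signs:

For positive roots, count sign changes in f(x) = 7x^3 + 4x^2 + 2x - 3:
Signs of coefficients: +, +, +, -
Number of sign changes: 1
Possible positive real roots: 1

For negative roots, examine f(-x) = -7x^3 + 4x^2 - 2x - 3:
Signs of coefficients: -, +, -, -
Number of sign changes: 2
Possible negative real roots: 2, 0

Positive roots: 1; Negative roots: 2 or 0


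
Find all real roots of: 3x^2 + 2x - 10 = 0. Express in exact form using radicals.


Using the quadratic formula: x = (-b ± sqrt(b^2 - 4ac)) / (2a)
Here a = 3, b = 2, c = -10
Discriminant = b^2 - 4ac = 2^2 - 4(3)(-10) = 4 + 120 = 124
Since discriminant = 124 > 0, there are two real roots.
x = (-2 ± 2*sqrt(31)) / 6
Simplifying: x = (-1 ± sqrt(31)) / 3
Numerically: x ≈ 1.5226 or x ≈ -2.1893

x = (-1 + sqrt(31)) / 3 or x = (-1 - sqrt(31)) / 3


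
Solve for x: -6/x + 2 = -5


Subtract 2 from both sides: -6/x = -7
Multiply both sides by x: -6 = -7 * x
Divide by -7: x = 6/7

x = 6/7


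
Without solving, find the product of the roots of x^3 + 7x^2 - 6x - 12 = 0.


By Vieta's formulas for x^3 + bx^2 + cx + d = 0:
  r1 + r2 + r3 = -b/a = -7
  r1*r2 + r1*r3 + r2*r3 = c/a = -6
  r1*r2*r3 = -d/a = 12


Product = 12


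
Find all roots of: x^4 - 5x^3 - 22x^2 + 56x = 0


The constant term is 0, so x = 0 is a root. Factor out x:
  x^3 - 5x^2 - 22x + 56 = 0
Let p(x) = x^3 - 5x^2 - 22x + 56. By the rational root theorem (leading coefficient 1), any rational root is an integer divisor of 56: try ±1, ±2, ... in turn.
Test x = 1: value = 30 ≠ 0.
Test x = -1: value = 72 ≠ 0.
Test x = 2: value = 0 ✓, so (x - 2) is a factor.
Synthetic division by (x - 2): bring down 1; 1(2) - 5 = -3; (-3)(2) - 22 = -28; (-28)(2) + 56 = 0 → quotient x^2 - 3x - 28, remainder 0.
Solve the quadratic x^2 - 3x - 28 = 0: discriminant = (-3)^2 - 4(1)(-28) = 9 + 112 = 121.
sqrt(121) = 11, so x = (3 ± 11)/2: x = 7 or x = -4.
Collecting all roots found:

x = -4, x = 0, x = 2, x = 7


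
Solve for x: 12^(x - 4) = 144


Express both sides with the same base.
144 = 12^2
Since the bases match, equate exponents: x - 4 = 2
So x = 2 - (-4) = 6

x = 6


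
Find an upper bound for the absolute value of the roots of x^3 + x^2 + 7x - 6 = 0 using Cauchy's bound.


Cauchy's bound: all roots r satisfy |r| <= 1 + max(|a_i/a_n|) for i = 0,...,n-1
where a_n is the leading coefficient.

Coefficients: [1, 1, 7, -6]
Leading coefficient a_n = 1
Ratios |a_i/a_n|: 1, 7, 6
Maximum ratio: 7
Cauchy's bound: |r| <= 1 + 7 = 8

Upper bound = 8


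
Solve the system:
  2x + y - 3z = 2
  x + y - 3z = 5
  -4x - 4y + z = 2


Using Cramer's rule. Expand each determinant along the first row.
D  = 2*[1*1 - (-3)*(-4)] - 1*[1*1 - (-3)*(-4)] + (-3)*[1*(-4) - 1*(-4)]
  = 2*(-11) - 1*(-11) + (-3)*(0) = -11
Dx = 2*[1*1 - (-3)*(-4)] - 1*[5*1 - (-3)*2] + (-3)*[5*(-4) - 1*2]
  = 2*(-11) - 1*(11) + (-3)*(-22) = 33
Dy = 2*[5*1 - (-3)*2] - 2*[1*1 - (-3)*(-4)] + (-3)*[1*2 - 5*(-4)]
  = 2*(11) - 2*(-11) + (-3)*(22) = -22
Dz = 2*[1*2 - 5*(-4)] - 1*[1*2 - 5*(-4)] + 2*[1*(-4) - 1*(-4)]
  = 2*(22) - 1*(22) + 2*(0) = 22
x = Dx/D = 33/-11 = -3, y = Dy/D = -22/-11 = 2, z = Dz/D = 22/-11 = -2
Check eq1: (2)(-3) + (1)(2) + (-3)(-2) = 2 = 2 ✓
Check eq2: (1)(-3) + (1)(2) + (-3)(-2) = 5 = 5 ✓
Check eq3: (-4)(-3) + (-4)(2) + (1)(-2) = 2 = 2 ✓

x = -3, y = 2, z = -2


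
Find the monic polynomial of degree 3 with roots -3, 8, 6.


A monic polynomial with roots -3, 8, 6 is:
p(x) = (x + 3)(x - 8)(x - 6)
After multiplying by (x + 3): x + 3
After multiplying by (x - 8): x^2 - 5x - 24
After multiplying by (x - 6): x^3 - 11x^2 + 6x + 144

x^3 - 11x^2 + 6x + 144


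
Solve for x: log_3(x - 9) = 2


Convert to exponential form: x - 9 = 3^2 = 9
x = 9 + 9 = 18
Check: log_3(18 - 9) = log_3(9) = log_3(9) = 2 ✓

x = 18


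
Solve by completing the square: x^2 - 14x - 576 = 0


Start: x^2 - 14x - 576 = 0
Move constant: x^2 - 14x = 576
Half of -14 is -7, squared is 49
Add 49 to both sides: x^2 - 14x + 49 = 625
(x - 7)^2 = 625
x - 7 = ±25
x = 7 + 25 = 32 or x = 7 - 25 = -18

x = -18, x = 32


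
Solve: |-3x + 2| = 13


An absolute value equation |expr| = 13 gives two cases:
Case 1: -3x + 2 = 13
  -3x = 11, so x = -11/3
Case 2: -3x + 2 = -13
  -3x = -15, so x = 5

x = -11/3, x = 5


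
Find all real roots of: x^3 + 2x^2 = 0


The constant term is 0, so x = 0 is a root. Factor out x:
  x(x^2 + 2x) = 0
Solve the quadratic x^2 + 2x = 0: discriminant = 2^2 - 4(1)(0) = 4 - 0 = 4.
sqrt(4) = 2, so x = (-2 ± 2)/2: x = 0 or x = -2.

x = -2, x = 0 (multiplicity 2)


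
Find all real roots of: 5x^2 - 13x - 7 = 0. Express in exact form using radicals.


Using the quadratic formula: x = (-b ± sqrt(b^2 - 4ac)) / (2a)
Here a = 5, b = -13, c = -7
Discriminant = b^2 - 4ac = (-13)^2 - 4(5)(-7) = 169 + 140 = 309
Since discriminant = 309 > 0, there are two real roots.
x = (13 ± sqrt(309)) / 10
Numerically: x ≈ 3.0578 or x ≈ -0.4578

x = (13 + sqrt(309)) / 10 or x = (13 - sqrt(309)) / 10


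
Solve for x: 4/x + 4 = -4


Subtract 4 from both sides: 4/x = -8
Multiply both sides by x: 4 = -8 * x
Divide by -8: x = -1/2

x = -1/2


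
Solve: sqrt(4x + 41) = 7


Square both sides: 4x + 41 = 7^2 = 49
4x = 49 - 41 = 8
x = 2
Check: sqrt(4*2 + 41) = sqrt(49) = 7 ✓

x = 2


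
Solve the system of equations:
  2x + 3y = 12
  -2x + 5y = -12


Using Cramer's rule:
Determinant D = (2)(5) - (-2)(3) = 10 + 6 = 16
Dx = (12)(5) - (-12)(3) = 60 + 36 = 96
Dy = (2)(-12) - (-2)(12) = -24 + 24 = 0
x = Dx/D = 96/16 = 6
y = Dy/D = 0/16 = 0

x = 6, y = 0


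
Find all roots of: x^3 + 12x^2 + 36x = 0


The constant term is 0, so x = 0 is a root. Factor out x:
  x^2 + 12x + 36 = 0
Solve the quadratic x^2 + 12x + 36 = 0: discriminant = 12^2 - 4(1)(36) = 144 - 144 = 0.
Discriminant = 0, so a double root: x = -12/2 = -6.
Collecting all roots found:

x = -6 (multiplicity 2), x = 0


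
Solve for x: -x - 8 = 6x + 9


Starting with: -x - 8 = 6x + 9
Move all x terms to left: (-1 - 6)x = 9 + 8
Simplify: -7x = 17
Divide both sides by -7: x = -17/7

x = -17/7


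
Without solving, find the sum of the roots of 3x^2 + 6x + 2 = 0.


By Vieta's formulas for ax^2 + bx + c = 0:
  Sum of roots = -b/a
  Product of roots = c/a

Here a = 3, b = 6, c = 2
Sum = -(6)/3 = -2
Product = 2/3 = 2/3

Sum = -2


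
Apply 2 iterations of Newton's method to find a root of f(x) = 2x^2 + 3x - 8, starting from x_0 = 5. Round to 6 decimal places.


Newton's method: x_(n+1) = x_n - f(x_n)/f'(x_n)
f(x) = 2x^2 + 3x - 8
f'(x) = 4x + 3

Iteration 1:
  f(5.000000) = 57.000000
  f'(5.000000) = 23.000000
  x_1 = 5.000000 - (57.000000)/(23.000000) = 2.521739

Iteration 2:
  f(2.521739) = 12.283554
  f'(2.521739) = 13.086957
  x_2 = 2.521739 - (12.283554)/(13.086957) = 1.583129

x_2 = 1.583129


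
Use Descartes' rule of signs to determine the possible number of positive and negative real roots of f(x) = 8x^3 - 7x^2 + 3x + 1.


Descartes' rule of signs:

For positive roots, count sign changes in f(x) = 8x^3 - 7x^2 + 3x + 1:
Signs of coefficients: +, -, +, +
Number of sign changes: 2
Possible positive real roots: 2, 0

For negative roots, examine f(-x) = -8x^3 - 7x^2 - 3x + 1:
Signs of coefficients: -, -, -, +
Number of sign changes: 1
Possible negative real roots: 1

Positive roots: 2 or 0; Negative roots: 1


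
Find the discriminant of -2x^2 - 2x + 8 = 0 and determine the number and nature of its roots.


For ax^2 + bx + c = 0, discriminant D = b^2 - 4ac
Here a = -2, b = -2, c = 8
D = (-2)^2 - 4(-2)(8) = 4 + 64 = 68

D = 68 > 0 but not a perfect square
The equation has 2 distinct real irrational roots.

Discriminant = 68, 2 distinct real irrational roots


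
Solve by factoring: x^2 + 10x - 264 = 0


We need two numbers that multiply to -264 and add to 10.
Those numbers are 22 and -12 (since 22 * (-12) = -264 and 22 + (-12) = 10).
So x^2 + 10x - 264 = (x + 22)(x - 12) = 0
Setting each factor to zero: x = -22 or x = 12

x = -22, x = 12


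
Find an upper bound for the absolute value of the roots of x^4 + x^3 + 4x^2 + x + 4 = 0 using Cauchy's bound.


Cauchy's bound: all roots r satisfy |r| <= 1 + max(|a_i/a_n|) for i = 0,...,n-1
where a_n is the leading coefficient.

Coefficients: [1, 1, 4, 1, 4]
Leading coefficient a_n = 1
Ratios |a_i/a_n|: 1, 4, 1, 4
Maximum ratio: 4
Cauchy's bound: |r| <= 1 + 4 = 5

Upper bound = 5


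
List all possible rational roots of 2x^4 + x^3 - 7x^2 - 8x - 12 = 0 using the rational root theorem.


Rational root theorem: possible roots are ±p/q where:
  p divides the constant term (-12): p ∈ {1, 2, 3, 4, 6, 12}
  q divides the leading coefficient (2): q ∈ {1, 2}

All possible rational roots: -12, -6, -4, -3, -2, -3/2, -1, -1/2, 1/2, 1, 3/2, 2, 3, 4, 6, 12

-12, -6, -4, -3, -2, -3/2, -1, -1/2, 1/2, 1, 3/2, 2, 3, 4, 6, 12


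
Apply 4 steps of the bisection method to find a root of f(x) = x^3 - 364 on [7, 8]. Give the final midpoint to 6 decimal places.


f(x) = x^3 - 364
f(7) = -21 < 0
f(8) = 148 > 0

Step 1: midpoint = (7.000000 + 8.000000)/2 = 7.500000
  f(7.500000) = 57.875000
  f(mid) > 0, so root is in [7.000000, 7.500000]

Step 2: midpoint = (7.000000 + 7.500000)/2 = 7.250000
  f(7.250000) = 17.078125
  f(mid) > 0, so root is in [7.000000, 7.250000]

Step 3: midpoint = (7.000000 + 7.250000)/2 = 7.125000
  f(7.125000) = -2.294922
  f(mid) < 0, so root is in [7.125000, 7.250000]

Step 4: midpoint = (7.125000 + 7.250000)/2 = 7.187500
  f(7.187500) = 7.307373
  f(mid) > 0, so root is in [7.125000, 7.187500]

midpoint = 7.187500


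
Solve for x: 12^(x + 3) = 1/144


Express both sides with the same base.
1/144 = 12^(-2)
Since the bases match, equate exponents: x + 3 = -2
So x = -2 - (3) = -5

x = -5


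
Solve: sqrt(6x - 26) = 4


Square both sides: 6x - 26 = 4^2 = 16
6x = 16 + 26 = 42
x = 7
Check: sqrt(6*7 - 26) = sqrt(16) = 4 ✓

x = 7


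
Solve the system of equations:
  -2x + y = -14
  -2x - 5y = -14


Using Cramer's rule:
Determinant D = (-2)(-5) - (-2)(1) = 10 + 2 = 12
Dx = (-14)(-5) - (-14)(1) = 70 + 14 = 84
Dy = (-2)(-14) - (-2)(-14) = 28 - 28 = 0
x = Dx/D = 84/12 = 7
y = Dy/D = 0/12 = 0

x = 7, y = 0


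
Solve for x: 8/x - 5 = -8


Subtract -5 from both sides: 8/x = -3
Multiply both sides by x: 8 = -3 * x
Divide by -3: x = -8/3

x = -8/3


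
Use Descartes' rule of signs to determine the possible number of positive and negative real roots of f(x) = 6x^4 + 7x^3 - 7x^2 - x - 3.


Descartes' rule of signs:

For positive roots, count sign changes in f(x) = 6x^4 + 7x^3 - 7x^2 - x - 3:
Signs of coefficients: +, +, -, -, -
Number of sign changes: 1
Possible positive real roots: 1

For negative roots, examine f(-x) = 6x^4 - 7x^3 - 7x^2 + x - 3:
Signs of coefficients: +, -, -, +, -
Number of sign changes: 3
Possible negative real roots: 3, 1

Positive roots: 1; Negative roots: 3 or 1


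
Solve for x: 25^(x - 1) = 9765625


Express both sides with the same base.
9765625 = 25^5
Since the bases match, equate exponents: x - 1 = 5
So x = 5 - (-1) = 6

x = 6


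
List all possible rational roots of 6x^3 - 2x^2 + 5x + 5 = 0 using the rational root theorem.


Rational root theorem: possible roots are ±p/q where:
  p divides the constant term (5): p ∈ {1, 5}
  q divides the leading coefficient (6): q ∈ {1, 2, 3, 6}

All possible rational roots: -5, -5/2, -5/3, -1, -5/6, -1/2, -1/3, -1/6, 1/6, 1/3, 1/2, 5/6, 1, 5/3, 5/2, 5

-5, -5/2, -5/3, -1, -5/6, -1/2, -1/3, -1/6, 1/6, 1/3, 1/2, 5/6, 1, 5/3, 5/2, 5


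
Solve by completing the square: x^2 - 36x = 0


Start: x^2 - 36x + 0 = 0
Move constant: x^2 - 36x = 0
Half of -36 is -18, squared is 324
Add 324 to both sides: x^2 - 36x + 324 = 324
(x - 18)^2 = 324
x - 18 = ±18
x = 18 + 18 = 36 or x = 18 - 18 = 0

x = 0, x = 36


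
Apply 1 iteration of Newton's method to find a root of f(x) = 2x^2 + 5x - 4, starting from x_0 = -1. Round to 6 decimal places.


Newton's method: x_(n+1) = x_n - f(x_n)/f'(x_n)
f(x) = 2x^2 + 5x - 4
f'(x) = 4x + 5

Iteration 1:
  f(-1.000000) = -7.000000
  f'(-1.000000) = 1.000000
  x_1 = -1.000000 - (-7.000000)/(1.000000) = 6.000000

x_1 = 6.000000


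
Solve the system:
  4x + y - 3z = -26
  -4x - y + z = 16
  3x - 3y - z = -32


Using Cramer's rule. Expand each determinant along the first row.
D  = 4*[(-1)*(-1) - 1*(-3)] - 1*[(-4)*(-1) - 1*3] + (-3)*[(-4)*(-3) - (-1)*3]
  = 4*(4) - 1*(1) + (-3)*(15) = -30
Dx = (-26)*[(-1)*(-1) - 1*(-3)] - 1*[16*(-1) - 1*(-32)] + (-3)*[16*(-3) - (-1)*(-32)]
  = (-26)*(4) - 1*(16) + (-3)*(-80) = 120
Dy = 4*[16*(-1) - 1*(-32)] - (-26)*[(-4)*(-1) - 1*3] + (-3)*[(-4)*(-32) - 16*3]
  = 4*(16) - (-26)*(1) + (-3)*(80) = -150
Dz = 4*[(-1)*(-32) - 16*(-3)] - 1*[(-4)*(-32) - 16*3] + (-26)*[(-4)*(-3) - (-1)*3]
  = 4*(80) - 1*(80) + (-26)*(15) = -150
x = Dx/D = 120/-30 = -4, y = Dy/D = -150/-30 = 5, z = Dz/D = -150/-30 = 5
Check eq1: (4)(-4) + (1)(5) + (-3)(5) = -26 = -26 ✓
Check eq2: (-4)(-4) + (-1)(5) + (1)(5) = 16 = 16 ✓
Check eq3: (3)(-4) + (-3)(5) + (-1)(5) = -32 = -32 ✓

x = -4, y = 5, z = 5


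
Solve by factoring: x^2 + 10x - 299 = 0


We need two numbers that multiply to -299 and add to 10.
Those numbers are 23 and -13 (since 23 * (-13) = -299 and 23 + (-13) = 10).
So x^2 + 10x - 299 = (x + 23)(x - 13) = 0
Setting each factor to zero: x = -23 or x = 13

x = -23, x = 13


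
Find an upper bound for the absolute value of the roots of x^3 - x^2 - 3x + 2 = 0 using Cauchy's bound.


Cauchy's bound: all roots r satisfy |r| <= 1 + max(|a_i/a_n|) for i = 0,...,n-1
where a_n is the leading coefficient.

Coefficients: [1, -1, -3, 2]
Leading coefficient a_n = 1
Ratios |a_i/a_n|: 1, 3, 2
Maximum ratio: 3
Cauchy's bound: |r| <= 1 + 3 = 4

Upper bound = 4


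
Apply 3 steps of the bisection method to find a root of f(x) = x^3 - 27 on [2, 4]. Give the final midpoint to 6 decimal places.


f(x) = x^3 - 27
f(2) = -19 < 0
f(4) = 37 > 0

Step 1: midpoint = (2.000000 + 4.000000)/2 = 3.000000
  f(3.000000) = 0.000000
  f(mid) = 0, exact root found!

midpoint = 3.000000


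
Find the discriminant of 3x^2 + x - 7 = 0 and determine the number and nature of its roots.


For ax^2 + bx + c = 0, discriminant D = b^2 - 4ac
Here a = 3, b = 1, c = -7
D = (1)^2 - 4(3)(-7) = 1 + 84 = 85

D = 85 > 0 but not a perfect square
The equation has 2 distinct real irrational roots.

Discriminant = 85, 2 distinct real irrational roots


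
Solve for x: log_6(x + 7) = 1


Convert to exponential form: x + 7 = 6^1 = 6
x = 6 - 7 = -1
Check: log_6(-1 + 7) = log_6(6) = log_6(6) = 1 ✓

x = -1


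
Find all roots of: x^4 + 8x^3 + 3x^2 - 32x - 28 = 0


Let p(x) = x^4 + 8x^3 + 3x^2 - 32x - 28. By the rational root theorem (leading coefficient 1), any rational root is an integer divisor of 28: try ±1, ±2, ... in turn.
Test x = 1: value = -48 ≠ 0.
Test x = -1: value = 0 ✓, so (x + 1) is a factor.
Synthetic division by (x + 1): bring down 1; 1(-1) + 8 = 7; 7(-1) + 3 = -4; (-4)(-1) - 32 = -28; (-28)(-1) - 28 = 0 → quotient x^3 + 7x^2 - 4x - 28, remainder 0.
Continue with the quotient x^3 + 7x^2 - 4x - 28 (candidates must divide 28; re-test x = -1 first in case it repeats).
Test x = -1: value = -18 ≠ 0.
Test x = 2: value = 0 ✓, so (x - 2) is a factor.
Synthetic division by (x - 2): bring down 1; 1(2) + 7 = 9; 9(2) - 4 = 14; 14(2) - 28 = 0 → quotient x^2 + 9x + 14, remainder 0.
Solve the quadratic x^2 + 9x + 14 = 0: discriminant = 9^2 - 4(1)(14) = 81 - 56 = 25.
sqrt(25) = 5, so x = (-9 ± 5)/2: x = -2 or x = -7.
Collecting all roots found:

x = -7, x = -2, x = -1, x = 2


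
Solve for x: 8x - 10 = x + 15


Starting with: 8x - 10 = x + 15
Move all x terms to left: (8 - 1)x = 15 + 10
Simplify: 7x = 25
Divide both sides by 7: x = 25/7

x = 25/7


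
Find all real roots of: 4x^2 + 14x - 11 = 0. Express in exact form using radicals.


Using the quadratic formula: x = (-b ± sqrt(b^2 - 4ac)) / (2a)
Here a = 4, b = 14, c = -11
Discriminant = b^2 - 4ac = 14^2 - 4(4)(-11) = 196 + 176 = 372
Since discriminant = 372 > 0, there are two real roots.
x = (-14 ± 2*sqrt(93)) / 8
Simplifying: x = (-7 ± sqrt(93)) / 4
Numerically: x ≈ 0.6609 or x ≈ -4.1609

x = (-7 + sqrt(93)) / 4 or x = (-7 - sqrt(93)) / 4


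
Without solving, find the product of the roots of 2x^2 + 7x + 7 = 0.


By Vieta's formulas for ax^2 + bx + c = 0:
  Sum of roots = -b/a
  Product of roots = c/a

Here a = 2, b = 7, c = 7
Sum = -(7)/2 = -7/2
Product = 7/2 = 7/2

Product = 7/2


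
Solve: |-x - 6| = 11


An absolute value equation |expr| = 11 gives two cases:
Case 1: -x - 6 = 11
  -x = 17, so x = -17
Case 2: -x - 6 = -11
  -x = -5, so x = 5

x = -17, x = 5


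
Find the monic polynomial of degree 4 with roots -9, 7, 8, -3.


A monic polynomial with roots -9, 7, 8, -3 is:
p(x) = (x + 9)(x - 7)(x - 8)(x + 3)
After multiplying by (x + 9): x + 9
After multiplying by (x - 7): x^2 + 2x - 63
After multiplying by (x - 8): x^3 - 6x^2 - 79x + 504
After multiplying by (x + 3): x^4 - 3x^3 - 97x^2 + 267x + 1512

x^4 - 3x^3 - 97x^2 + 267x + 1512


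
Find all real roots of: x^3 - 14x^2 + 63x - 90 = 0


Let p(x) = x^3 - 14x^2 + 63x - 90. By the rational root theorem (leading coefficient 1), any rational root is an integer divisor of 90: try ±1, ±2, ... in turn.
Test x = 1: value = -40 ≠ 0.
Test x = -1: value = -168 ≠ 0.
Test x = 2: value = -12 ≠ 0.
Test x = -2: value = -280 ≠ 0.
Test x = 3: value = 0 ✓, so (x - 3) is a factor.
Synthetic division by (x - 3): bring down 1; 1(3) - 14 = -11; (-11)(3) + 63 = 30; 30(3) - 90 = 0 → quotient x^2 - 11x + 30, remainder 0.
Solve the quadratic x^2 - 11x + 30 = 0: discriminant = (-11)^2 - 4(1)(30) = 121 - 120 = 1.
sqrt(1) = 1, so x = (11 ± 1)/2: x = 6 or x = 5.

x = 3, x = 5, x = 6


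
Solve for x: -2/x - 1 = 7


Subtract -1 from both sides: -2/x = 8
Multiply both sides by x: -2 = 8 * x
Divide by 8: x = -1/4

x = -1/4


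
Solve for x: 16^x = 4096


Express both sides with the same base.
4096 = 16^3
Since the bases match: x = 3

x = 3


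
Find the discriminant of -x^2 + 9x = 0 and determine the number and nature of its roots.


For ax^2 + bx + c = 0, discriminant D = b^2 - 4ac
Here a = -1, b = 9, c = 0
D = (9)^2 - 4(-1)(0) = 81 - 0 = 81

D = 81 > 0 and is a perfect square (sqrt = 9)
The equation has 2 distinct real rational roots.

Discriminant = 81, 2 distinct real rational roots


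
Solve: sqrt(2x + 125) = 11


Square both sides: 2x + 125 = 11^2 = 121
2x = 121 - 125 = -4
x = -2
Check: sqrt(2*(-2) + 125) = sqrt(121) = 11 ✓

x = -2


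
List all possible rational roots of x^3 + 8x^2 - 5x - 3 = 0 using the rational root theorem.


Rational root theorem: possible roots are ±p/q where:
  p divides the constant term (-3): p ∈ {1, 3}
  q divides the leading coefficient (1): q ∈ {1}

All possible rational roots: -3, -1, 1, 3

-3, -1, 1, 3


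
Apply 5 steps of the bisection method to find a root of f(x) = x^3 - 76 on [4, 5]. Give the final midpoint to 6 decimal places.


f(x) = x^3 - 76
f(4) = -12 < 0
f(5) = 49 > 0

Step 1: midpoint = (4.000000 + 5.000000)/2 = 4.500000
  f(4.500000) = 15.125000
  f(mid) > 0, so root is in [4.000000, 4.500000]

Step 2: midpoint = (4.000000 + 4.500000)/2 = 4.250000
  f(4.250000) = 0.765625
  f(mid) > 0, so root is in [4.000000, 4.250000]

Step 3: midpoint = (4.000000 + 4.250000)/2 = 4.125000
  f(4.125000) = -5.810547
  f(mid) < 0, so root is in [4.125000, 4.250000]

Step 4: midpoint = (4.125000 + 4.250000)/2 = 4.187500
  f(4.187500) = -2.571533
  f(mid) < 0, so root is in [4.187500, 4.250000]

Step 5: midpoint = (4.187500 + 4.250000)/2 = 4.218750
  f(4.218750) = -0.915314
  f(mid) < 0, so root is in [4.218750, 4.250000]

midpoint = 4.218750


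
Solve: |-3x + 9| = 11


An absolute value equation |expr| = 11 gives two cases:
Case 1: -3x + 9 = 11
  -3x = 2, so x = -2/3
Case 2: -3x + 9 = -11
  -3x = -20, so x = 20/3

x = -2/3, x = 20/3


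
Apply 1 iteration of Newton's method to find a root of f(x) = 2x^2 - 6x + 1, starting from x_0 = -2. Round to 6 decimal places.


Newton's method: x_(n+1) = x_n - f(x_n)/f'(x_n)
f(x) = 2x^2 - 6x + 1
f'(x) = 4x - 6

Iteration 1:
  f(-2.000000) = 21.000000
  f'(-2.000000) = -14.000000
  x_1 = -2.000000 - (21.000000)/(-14.000000) = -0.500000

x_1 = -0.500000


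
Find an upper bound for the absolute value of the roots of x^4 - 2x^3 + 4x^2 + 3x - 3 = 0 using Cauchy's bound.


Cauchy's bound: all roots r satisfy |r| <= 1 + max(|a_i/a_n|) for i = 0,...,n-1
where a_n is the leading coefficient.

Coefficients: [1, -2, 4, 3, -3]
Leading coefficient a_n = 1
Ratios |a_i/a_n|: 2, 4, 3, 3
Maximum ratio: 4
Cauchy's bound: |r| <= 1 + 4 = 5

Upper bound = 5


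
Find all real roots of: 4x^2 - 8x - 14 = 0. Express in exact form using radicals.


Using the quadratic formula: x = (-b ± sqrt(b^2 - 4ac)) / (2a)
Here a = 4, b = -8, c = -14
Discriminant = b^2 - 4ac = (-8)^2 - 4(4)(-14) = 64 + 224 = 288
Since discriminant = 288 > 0, there are two real roots.
x = (8 ± 12*sqrt(2)) / 8
Simplifying: x = (2 ± 3*sqrt(2)) / 2
Numerically: x ≈ 3.1213 or x ≈ -1.1213

x = (2 + 3*sqrt(2)) / 2 or x = (2 - 3*sqrt(2)) / 2


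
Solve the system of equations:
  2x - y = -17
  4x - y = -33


Using Cramer's rule:
Determinant D = (2)(-1) - (4)(-1) = -2 + 4 = 2
Dx = (-17)(-1) - (-33)(-1) = 17 - 33 = -16
Dy = (2)(-33) - (4)(-17) = -66 + 68 = 2
x = Dx/D = -16/2 = -8
y = Dy/D = 2/2 = 1

x = -8, y = 1


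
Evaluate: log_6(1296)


We need the exponent such that 6^? = 1296
6^4 = 1296
Therefore log_6(1296) = 4

4


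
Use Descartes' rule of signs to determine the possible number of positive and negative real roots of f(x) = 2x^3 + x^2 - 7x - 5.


Descartes' rule of signs:

For positive roots, count sign changes in f(x) = 2x^3 + x^2 - 7x - 5:
Signs of coefficients: +, +, -, -
Number of sign changes: 1
Possible positive real roots: 1

For negative roots, examine f(-x) = -2x^3 + x^2 + 7x - 5:
Signs of coefficients: -, +, +, -
Number of sign changes: 2
Possible negative real roots: 2, 0

Positive roots: 1; Negative roots: 2 or 0


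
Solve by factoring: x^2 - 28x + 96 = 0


We need two numbers that multiply to 96 and add to -28.
Those numbers are -24 and -4 (since (-24) * (-4) = 96 and (-24) + (-4) = -28).
So x^2 - 28x + 96 = (x - 24)(x - 4) = 0
Setting each factor to zero: x = 24 or x = 4

x = 4, x = 24


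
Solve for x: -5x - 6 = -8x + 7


Starting with: -5x - 6 = -8x + 7
Move all x terms to left: (-5 + 8)x = 7 + 6
Simplify: 3x = 13
Divide both sides by 3: x = 13/3

x = 13/3


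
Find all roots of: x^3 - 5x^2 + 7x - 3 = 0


Let p(x) = x^3 - 5x^2 + 7x - 3. By the rational root theorem (leading coefficient 1), any rational root is an integer divisor of 3: try ±1, ±2, ... in turn.
Test x = 1: value = 0 ✓, so (x - 1) is a factor.
Synthetic division by (x - 1): bring down 1; 1(1) - 5 = -4; (-4)(1) + 7 = 3; 3(1) - 3 = 0 → quotient x^2 - 4x + 3, remainder 0.
Solve the quadratic x^2 - 4x + 3 = 0: discriminant = (-4)^2 - 4(1)(3) = 16 - 12 = 4.
sqrt(4) = 2, so x = (4 ± 2)/2: x = 3 or x = 1.
Collecting all roots found:

x = 1 (multiplicity 2), x = 3


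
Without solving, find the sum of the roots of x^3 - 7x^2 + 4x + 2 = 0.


By Vieta's formulas for x^3 + bx^2 + cx + d = 0:
  r1 + r2 + r3 = -b/a = 7
  r1*r2 + r1*r3 + r2*r3 = c/a = 4
  r1*r2*r3 = -d/a = -2


Sum = 7


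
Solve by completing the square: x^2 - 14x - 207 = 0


Start: x^2 - 14x - 207 = 0
Move constant: x^2 - 14x = 207
Half of -14 is -7, squared is 49
Add 49 to both sides: x^2 - 14x + 49 = 256
(x - 7)^2 = 256
x - 7 = ±16
x = 7 + 16 = 23 or x = 7 - 16 = -9

x = -9, x = 23


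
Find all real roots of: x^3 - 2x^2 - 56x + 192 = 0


Let p(x) = x^3 - 2x^2 - 56x + 192. By the rational root theorem (leading coefficient 1), any rational root is an integer divisor of 192: try ±1, ±2, ... in turn.
Test x = 1: value = 135 ≠ 0.
Test x = -1: value = 245 ≠ 0.
Test x = 2: value = 80 ≠ 0.
Test x = -2: value = 288 ≠ 0.
Test x = 3: value = 33 ≠ 0.
Test x = -3: value = 315 ≠ 0.
Test x = 4: value = 0 ✓, so (x - 4) is a factor.
Synthetic division by (x - 4): bring down 1; 1(4) - 2 = 2; 2(4) - 56 = -48; (-48)(4) + 192 = 0 → quotient x^2 + 2x - 48, remainder 0.
Solve the quadratic x^2 + 2x - 48 = 0: discriminant = 2^2 - 4(1)(-48) = 4 + 192 = 196.
sqrt(196) = 14, so x = (-2 ± 14)/2: x = 6 or x = -8.

x = -8, x = 4, x = 6


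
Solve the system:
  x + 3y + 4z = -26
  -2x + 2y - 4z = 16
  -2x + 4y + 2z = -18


Using Cramer's rule. Expand each determinant along the first row.
D  = 1*[2*2 - (-4)*4] - 3*[(-2)*2 - (-4)*(-2)] + 4*[(-2)*4 - 2*(-2)]
  = 1*(20) - 3*(-12) + 4*(-4) = 40
Dx = (-26)*[2*2 - (-4)*4] - 3*[16*2 - (-4)*(-18)] + 4*[16*4 - 2*(-18)]
  = (-26)*(20) - 3*(-40) + 4*(100) = 0
Dy = 1*[16*2 - (-4)*(-18)] - (-26)*[(-2)*2 - (-4)*(-2)] + 4*[(-2)*(-18) - 16*(-2)]
  = 1*(-40) - (-26)*(-12) + 4*(68) = -80
Dz = 1*[2*(-18) - 16*4] - 3*[(-2)*(-18) - 16*(-2)] + (-26)*[(-2)*4 - 2*(-2)]
  = 1*(-100) - 3*(68) + (-26)*(-4) = -200
x = Dx/D = 0/40 = 0, y = Dy/D = -80/40 = -2, z = Dz/D = -200/40 = -5
Check eq1: (1)(0) + (3)(-2) + (4)(-5) = -26 = -26 ✓
Check eq2: (-2)(0) + (2)(-2) + (-4)(-5) = 16 = 16 ✓
Check eq3: (-2)(0) + (4)(-2) + (2)(-5) = -18 = -18 ✓

x = 0, y = -2, z = -5


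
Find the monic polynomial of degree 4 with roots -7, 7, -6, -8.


A monic polynomial with roots -7, 7, -6, -8 is:
p(x) = (x + 7)(x - 7)(x + 6)(x + 8)
After multiplying by (x + 7): x + 7
After multiplying by (x - 7): x^2 - 49
After multiplying by (x + 6): x^3 + 6x^2 - 49x - 294
After multiplying by (x + 8): x^4 + 14x^3 - x^2 - 686x - 2352

x^4 + 14x^3 - x^2 - 686x - 2352


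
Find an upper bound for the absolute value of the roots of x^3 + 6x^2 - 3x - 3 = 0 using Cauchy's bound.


Cauchy's bound: all roots r satisfy |r| <= 1 + max(|a_i/a_n|) for i = 0,...,n-1
where a_n is the leading coefficient.

Coefficients: [1, 6, -3, -3]
Leading coefficient a_n = 1
Ratios |a_i/a_n|: 6, 3, 3
Maximum ratio: 6
Cauchy's bound: |r| <= 1 + 6 = 7

Upper bound = 7


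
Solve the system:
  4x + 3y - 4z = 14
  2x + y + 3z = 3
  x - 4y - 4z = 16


Using Cramer's rule. Expand each determinant along the first row.
D  = 4*[1*(-4) - 3*(-4)] - 3*[2*(-4) - 3*1] + (-4)*[2*(-4) - 1*1]
  = 4*(8) - 3*(-11) + (-4)*(-9) = 101
Dx = 14*[1*(-4) - 3*(-4)] - 3*[3*(-4) - 3*16] + (-4)*[3*(-4) - 1*16]
  = 14*(8) - 3*(-60) + (-4)*(-28) = 404
Dy = 4*[3*(-4) - 3*16] - 14*[2*(-4) - 3*1] + (-4)*[2*16 - 3*1]
  = 4*(-60) - 14*(-11) + (-4)*(29) = -202
Dz = 4*[1*16 - 3*(-4)] - 3*[2*16 - 3*1] + 14*[2*(-4) - 1*1]
  = 4*(28) - 3*(29) + 14*(-9) = -101
x = Dx/D = 404/101 = 4, y = Dy/D = -202/101 = -2, z = Dz/D = -101/101 = -1
Check eq1: (4)(4) + (3)(-2) + (-4)(-1) = 14 = 14 ✓
Check eq2: (2)(4) + (1)(-2) + (3)(-1) = 3 = 3 ✓
Check eq3: (1)(4) + (-4)(-2) + (-4)(-1) = 16 = 16 ✓

x = 4, y = -2, z = -1


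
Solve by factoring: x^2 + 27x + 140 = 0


We need two numbers that multiply to 140 and add to 27.
Those numbers are 20 and 7 (since 20 * 7 = 140 and 20 + 7 = 27).
So x^2 + 27x + 140 = (x + 20)(x + 7) = 0
Setting each factor to zero: x = -20 or x = -7

x = -20, x = -7


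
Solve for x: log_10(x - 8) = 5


Convert to exponential form: x - 8 = 10^5 = 100000
x = 100000 + 8 = 100008
Check: log_10(100008 - 8) = log_10(100000) = log_10(100000) = 5 ✓

x = 100008


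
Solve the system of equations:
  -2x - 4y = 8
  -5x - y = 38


Using Cramer's rule:
Determinant D = (-2)(-1) - (-5)(-4) = 2 - 20 = -18
Dx = (8)(-1) - (38)(-4) = -8 + 152 = 144
Dy = (-2)(38) - (-5)(8) = -76 + 40 = -36
x = Dx/D = 144/-18 = -8
y = Dy/D = -36/-18 = 2

x = -8, y = 2


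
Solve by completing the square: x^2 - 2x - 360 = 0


Start: x^2 - 2x - 360 = 0
Move constant: x^2 - 2x = 360
Half of -2 is -1, squared is 1
Add 1 to both sides: x^2 - 2x + 1 = 361
(x - 1)^2 = 361
x - 1 = ±19
x = 1 + 19 = 20 or x = 1 - 19 = -18

x = -18, x = 20


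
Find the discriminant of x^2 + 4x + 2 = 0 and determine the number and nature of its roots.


For ax^2 + bx + c = 0, discriminant D = b^2 - 4ac
Here a = 1, b = 4, c = 2
D = (4)^2 - 4(1)(2) = 16 - 8 = 8

D = 8 > 0 but not a perfect square
The equation has 2 distinct real irrational roots.

Discriminant = 8, 2 distinct real irrational roots


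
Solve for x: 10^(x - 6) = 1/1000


Express both sides with the same base.
1/1000 = 10^(-3)
Since the bases match, equate exponents: x - 6 = -3
So x = -3 - (-6) = 3

x = 3


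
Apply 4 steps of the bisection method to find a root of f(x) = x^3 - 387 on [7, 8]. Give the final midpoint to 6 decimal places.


f(x) = x^3 - 387
f(7) = -44 < 0
f(8) = 125 > 0

Step 1: midpoint = (7.000000 + 8.000000)/2 = 7.500000
  f(7.500000) = 34.875000
  f(mid) > 0, so root is in [7.000000, 7.500000]

Step 2: midpoint = (7.000000 + 7.500000)/2 = 7.250000
  f(7.250000) = -5.921875
  f(mid) < 0, so root is in [7.250000, 7.500000]

Step 3: midpoint = (7.250000 + 7.500000)/2 = 7.375000
  f(7.375000) = 14.130859
  f(mid) > 0, so root is in [7.250000, 7.375000]

Step 4: midpoint = (7.250000 + 7.375000)/2 = 7.312500
  f(7.312500) = 4.018799
  f(mid) > 0, so root is in [7.250000, 7.312500]

midpoint = 7.312500


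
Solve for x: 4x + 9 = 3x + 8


Starting with: 4x + 9 = 3x + 8
Move all x terms to left: (4 - 3)x = 8 - 9
Simplify: x = -1
Divide both sides by 1: x = -1

x = -1


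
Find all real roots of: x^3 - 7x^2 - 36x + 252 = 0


Let p(x) = x^3 - 7x^2 - 36x + 252. By the rational root theorem (leading coefficient 1), any rational root is an integer divisor of 252: try ±1, ±2, ... in turn.
Test x = 1: value = 210 ≠ 0.
Test x = -1: value = 280 ≠ 0.
Test x = 2: value = 160 ≠ 0.
Test x = -2: value = 288 ≠ 0.
Test x = 3: value = 108 ≠ 0.
Test x = -3: value = 270 ≠ 0.
Test x = 4: value = 60 ≠ 0.
Test x = -4: value = 220 ≠ 0.
Test x = 6: value = 0 ✓, so (x - 6) is a factor.
Synthetic division by (x - 6): bring down 1; 1(6) - 7 = -1; (-1)(6) - 36 = -42; (-42)(6) + 252 = 0 → quotient x^2 - x - 42, remainder 0.
Solve the quadratic x^2 - x - 42 = 0: discriminant = (-1)^2 - 4(1)(-42) = 1 + 168 = 169.
sqrt(169) = 13, so x = (1 ± 13)/2: x = 7 or x = -6.

x = -6, x = 6, x = 7


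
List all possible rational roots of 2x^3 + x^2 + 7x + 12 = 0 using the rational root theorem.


Rational root theorem: possible roots are ±p/q where:
  p divides the constant term (12): p ∈ {1, 2, 3, 4, 6, 12}
  q divides the leading coefficient (2): q ∈ {1, 2}

All possible rational roots: -12, -6, -4, -3, -2, -3/2, -1, -1/2, 1/2, 1, 3/2, 2, 3, 4, 6, 12

-12, -6, -4, -3, -2, -3/2, -1, -1/2, 1/2, 1, 3/2, 2, 3, 4, 6, 12


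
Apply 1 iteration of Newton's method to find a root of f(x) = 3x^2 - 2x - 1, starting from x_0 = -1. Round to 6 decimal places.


Newton's method: x_(n+1) = x_n - f(x_n)/f'(x_n)
f(x) = 3x^2 - 2x - 1
f'(x) = 6x - 2

Iteration 1:
  f(-1.000000) = 4.000000
  f'(-1.000000) = -8.000000
  x_1 = -1.000000 - (4.000000)/(-8.000000) = -0.500000

x_1 = -0.500000


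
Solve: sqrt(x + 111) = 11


Square both sides: x + 111 = 11^2 = 121
x = 121 - 111 = 10
x = 10
Check: sqrt(1*10 + 111) = sqrt(121) = 11 ✓

x = 10


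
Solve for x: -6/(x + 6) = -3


Multiply both sides by (x + 6): -6 = -3(x + 6)
Distribute: -6 = -3x - 18
-3x = -6 + 18 = 12
x = -4

x = -4


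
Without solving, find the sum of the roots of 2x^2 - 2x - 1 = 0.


By Vieta's formulas for ax^2 + bx + c = 0:
  Sum of roots = -b/a
  Product of roots = c/a

Here a = 2, b = -2, c = -1
Sum = -(-2)/2 = 1
Product = -1/2 = -1/2

Sum = 1


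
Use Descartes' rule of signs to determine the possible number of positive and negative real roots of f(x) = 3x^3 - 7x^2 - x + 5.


Descartes' rule of signs:

For positive roots, count sign changes in f(x) = 3x^3 - 7x^2 - x + 5:
Signs of coefficients: +, -, -, +
Number of sign changes: 2
Possible positive real roots: 2, 0

For negative roots, examine f(-x) = -3x^3 - 7x^2 + x + 5:
Signs of coefficients: -, -, +, +
Number of sign changes: 1
Possible negative real roots: 1

Positive roots: 2 or 0; Negative roots: 1


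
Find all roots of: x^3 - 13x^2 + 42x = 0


The constant term is 0, so x = 0 is a root. Factor out x:
  x^2 - 13x + 42 = 0
Solve the quadratic x^2 - 13x + 42 = 0: discriminant = (-13)^2 - 4(1)(42) = 169 - 168 = 1.
sqrt(1) = 1, so x = (13 ± 1)/2: x = 7 or x = 6.
Collecting all roots found:

x = 0, x = 6, x = 7


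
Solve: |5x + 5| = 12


An absolute value equation |expr| = 12 gives two cases:
Case 1: 5x + 5 = 12
  5x = 7, so x = 7/5
Case 2: 5x + 5 = -12
  5x = -17, so x = -17/5

x = -17/5, x = 7/5


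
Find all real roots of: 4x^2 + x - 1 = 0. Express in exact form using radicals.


Using the quadratic formula: x = (-b ± sqrt(b^2 - 4ac)) / (2a)
Here a = 4, b = 1, c = -1
Discriminant = b^2 - 4ac = 1^2 - 4(4)(-1) = 1 + 16 = 17
Since discriminant = 17 > 0, there are two real roots.
x = (-1 ± sqrt(17)) / 8
Numerically: x ≈ 0.3904 or x ≈ -0.6404

x = (-1 + sqrt(17)) / 8 or x = (-1 - sqrt(17)) / 8


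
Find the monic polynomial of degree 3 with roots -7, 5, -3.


A monic polynomial with roots -7, 5, -3 is:
p(x) = (x + 7)(x - 5)(x + 3)
After multiplying by (x + 7): x + 7
After multiplying by (x - 5): x^2 + 2x - 35
After multiplying by (x + 3): x^3 + 5x^2 - 29x - 105

x^3 + 5x^2 - 29x - 105


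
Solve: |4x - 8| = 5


An absolute value equation |expr| = 5 gives two cases:
Case 1: 4x - 8 = 5
  4x = 13, so x = 13/4
Case 2: 4x - 8 = -5
  4x = 3, so x = 3/4

x = 3/4, x = 13/4


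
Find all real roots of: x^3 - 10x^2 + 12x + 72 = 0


Let p(x) = x^3 - 10x^2 + 12x + 72. By the rational root theorem (leading coefficient 1), any rational root is an integer divisor of 72: try ±1, ±2, ... in turn.
Test x = 1: value = 75 ≠ 0.
Test x = -1: value = 49 ≠ 0.
Test x = 2: value = 64 ≠ 0.
Test x = -2: value = 0 ✓, so (x + 2) is a factor.
Synthetic division by (x + 2): bring down 1; 1(-2) - 10 = -12; (-12)(-2) + 12 = 36; 36(-2) + 72 = 0 → quotient x^2 - 12x + 36, remainder 0.
Solve the quadratic x^2 - 12x + 36 = 0: discriminant = (-12)^2 - 4(1)(36) = 144 - 144 = 0.
Discriminant = 0, so a double root: x = 12/2 = 6.

x = -2, x = 6 (multiplicity 2)


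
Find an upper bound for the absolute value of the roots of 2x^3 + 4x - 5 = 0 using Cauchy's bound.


Cauchy's bound: all roots r satisfy |r| <= 1 + max(|a_i/a_n|) for i = 0,...,n-1
where a_n is the leading coefficient.

Coefficients: [2, 0, 4, -5]
Leading coefficient a_n = 2
Ratios |a_i/a_n|: 0, 2, 5/2
Maximum ratio: 5/2
Cauchy's bound: |r| <= 1 + 5/2 = 7/2

Upper bound = 7/2


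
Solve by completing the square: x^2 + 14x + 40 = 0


Start: x^2 + 14x + 40 = 0
Move constant: x^2 + 14x = -40
Half of 14 is 7, squared is 49
Add 49 to both sides: x^2 + 14x + 49 = 9
(x + 7)^2 = 9
x + 7 = ±3
x = -7 + 3 = -4 or x = -7 - 3 = -10

x = -10, x = -4


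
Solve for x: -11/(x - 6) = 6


Multiply both sides by (x - 6): -11 = 6(x - 6)
Distribute: -11 = 6x - 36
6x = -11 + 36 = 25
x = 25/6

x = 25/6


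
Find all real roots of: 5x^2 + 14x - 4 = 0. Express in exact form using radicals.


Using the quadratic formula: x = (-b ± sqrt(b^2 - 4ac)) / (2a)
Here a = 5, b = 14, c = -4
Discriminant = b^2 - 4ac = 14^2 - 4(5)(-4) = 196 + 80 = 276
Since discriminant = 276 > 0, there are two real roots.
x = (-14 ± 2*sqrt(69)) / 10
Simplifying: x = (-7 ± sqrt(69)) / 5
Numerically: x ≈ 0.2613 or x ≈ -3.0613

x = (-7 + sqrt(69)) / 5 or x = (-7 - sqrt(69)) / 5


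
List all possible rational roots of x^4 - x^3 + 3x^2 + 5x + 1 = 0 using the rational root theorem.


Rational root theorem: possible roots are ±p/q where:
  p divides the constant term (1): p ∈ {1}
  q divides the leading coefficient (1): q ∈ {1}

All possible rational roots: -1, 1

-1, 1


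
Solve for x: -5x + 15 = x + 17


Starting with: -5x + 15 = x + 17
Move all x terms to left: (-5 - 1)x = 17 - 15
Simplify: -6x = 2
Divide both sides by -6: x = -1/3

x = -1/3


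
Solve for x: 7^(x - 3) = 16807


Express both sides with the same base.
16807 = 7^5
Since the bases match, equate exponents: x - 3 = 5
So x = 5 - (-3) = 8

x = 8
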